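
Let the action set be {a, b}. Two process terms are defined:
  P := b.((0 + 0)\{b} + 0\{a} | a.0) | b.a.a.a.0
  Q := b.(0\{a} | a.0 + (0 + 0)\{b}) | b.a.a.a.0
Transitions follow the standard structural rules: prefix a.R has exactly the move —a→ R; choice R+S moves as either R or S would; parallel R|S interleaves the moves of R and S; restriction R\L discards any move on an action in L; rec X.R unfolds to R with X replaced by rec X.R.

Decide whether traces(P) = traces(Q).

P's transition system — 15 states:
  s0 = b.((0 + 0)\{b} + 0\{a} | a.0) | b.a.a.a.0 has moves —b→ s1, —b→ s2
  s1 = ((0 + 0)\{b} + 0\{a} | a.0) | b.a.a.a.0 has moves —a→ s3, —b→ s4
  s2 = b.((0 + 0)\{b} + 0\{a} | a.0) | a.a.a.0 has moves —a→ s5, —b→ s4
  s3 = 0\{a} | 0 | b.a.a.a.0 has moves —b→ s6
  s4 = ((0 + 0)\{b} + 0\{a} | a.0) | a.a.a.0 has moves —a→ s6, —a→ s7
  s5 = b.((0 + 0)\{b} + 0\{a} | a.0) | a.a.0 has moves —a→ s8, —b→ s7
  s6 = 0\{a} | 0 | a.a.a.0 has moves —a→ s9
  s7 = ((0 + 0)\{b} + 0\{a} | a.0) | a.a.0 has moves —a→ s10, —a→ s9
  s8 = b.((0 + 0)\{b} + 0\{a} | a.0) | a.0 has moves —a→ s11, —b→ s10
  s9 = 0\{a} | 0 | a.a.0 has moves —a→ s12
  s10 = ((0 + 0)\{b} + 0\{a} | a.0) | a.0 has moves —a→ s12, —a→ s13
  s11 = b.((0 + 0)\{b} + 0\{a} | a.0) | 0 has moves —b→ s13
  s12 = 0\{a} | 0 | a.0 has moves —a→ s14
  s13 = ((0 + 0)\{b} + 0\{a} | a.0) | 0 has moves —a→ s14
  s14 = 0\{a} | 0 | 0 has moves ·
Q's transition system — 15 states:
  t0 = b.(0\{a} | a.0 + (0 + 0)\{b}) | b.a.a.a.0 has moves —b→ t1, —b→ t2
  t1 = (0\{a} | a.0 + (0 + 0)\{b}) | b.a.a.a.0 has moves —a→ t3, —b→ t4
  t2 = b.(0\{a} | a.0 + (0 + 0)\{b}) | a.a.a.0 has moves —a→ t5, —b→ t4
  t3 = 0\{a} | 0 | b.a.a.a.0 has moves —b→ t6
  t4 = (0\{a} | a.0 + (0 + 0)\{b}) | a.a.a.0 has moves —a→ t6, —a→ t7
  t5 = b.(0\{a} | a.0 + (0 + 0)\{b}) | a.a.0 has moves —a→ t8, —b→ t7
  t6 = 0\{a} | 0 | a.a.a.0 has moves —a→ t9
  t7 = (0\{a} | a.0 + (0 + 0)\{b}) | a.a.0 has moves —a→ t10, —a→ t9
  t8 = b.(0\{a} | a.0 + (0 + 0)\{b}) | a.0 has moves —a→ t11, —b→ t10
  t9 = 0\{a} | 0 | a.a.0 has moves —a→ t12
  t10 = (0\{a} | a.0 + (0 + 0)\{b}) | a.0 has moves —a→ t12, —a→ t13
  t11 = b.(0\{a} | a.0 + (0 + 0)\{b}) | 0 has moves —b→ t13
  t12 = 0\{a} | 0 | a.0 has moves —a→ t14
  t13 = (0\{a} | a.0 + (0 + 0)\{b}) | 0 has moves —a→ t14
  t14 = 0\{a} | 0 | 0 has moves ·
Partition-refinement fixed point:
  B0 = {s0, t0}
  B1 = {s1, t1}
  B2 = {s3, t3}
  B3 = {s6, s7, t6, t7}
  B4 = {s10, s9, t10, t9}
  B5 = {s12, s13, t12, t13}
  B6 = {s14, t14}
  B7 = {s4, t4}
  B8 = {s2, t2}
  B9 = {s5, t5}
  B10 = {s8, t8}
  B11 = {s11, t11}
s0 ∈ B0, t0 ∈ B0 → same block
Bisimilar ⇒ trace-equivalent.

trace-equivalent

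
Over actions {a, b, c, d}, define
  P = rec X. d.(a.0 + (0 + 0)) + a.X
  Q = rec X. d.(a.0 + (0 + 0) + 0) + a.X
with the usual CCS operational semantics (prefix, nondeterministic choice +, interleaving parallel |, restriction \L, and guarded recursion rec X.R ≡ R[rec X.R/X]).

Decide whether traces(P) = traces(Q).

trace-equivalent

LTS(P): 3 reachable states
  s0 = rec X. d.(a.0 + (0 + 0)) + a.X | -a-> s0, -d-> s1
  s1 = a.0 + (0 + 0) | -a-> s2
  s2 = 0 | stopped
LTS(Q): 3 reachable states
  t0 = rec X. d.(a.0 + (0 + 0) + 0) + a.X | -a-> t0, -d-> t1
  t1 = a.0 + (0 + 0) + 0 | -a-> t2
  t2 = 0 | stopped
Coarsest stable partition (strong bisimilarity classes):
  B0 = {s0, t0}
  B1 = {s1, t1}
  B2 = {s2, t2}
s0 ∈ B0, t0 ∈ B0 → same block
Bisimilar ⇒ trace-equivalent.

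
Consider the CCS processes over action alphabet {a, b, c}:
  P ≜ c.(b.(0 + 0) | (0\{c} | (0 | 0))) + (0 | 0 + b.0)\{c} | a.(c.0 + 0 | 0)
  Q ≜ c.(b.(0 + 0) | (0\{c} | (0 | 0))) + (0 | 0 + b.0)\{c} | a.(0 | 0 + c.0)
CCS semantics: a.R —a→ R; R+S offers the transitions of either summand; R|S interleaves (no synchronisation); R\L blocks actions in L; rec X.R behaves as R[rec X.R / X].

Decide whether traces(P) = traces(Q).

trace-equivalent

P's transition system — 8 states:
  p0 = c.(b.(0 + 0) | (0\{c} | (0 | 0))) + (0 | 0 + b.0)\{c} | a.(c.0 + 0 | 0) | ··a··> p1, ··b··> p2, ··c··> p3
  p1 = (0 | 0 + b.0)\{c} | (c.0 + 0 | 0) | ··b··> p4, ··c··> p5
  p2 = 0\{c} | a.(c.0 + 0 | 0) | ··a··> p4
  p3 = b.(0 + 0) | (0\{c} | (0 | 0)) | ··b··> p6
  p4 = 0\{c} | (c.0 + 0 | 0) | ··c··> p7
  p5 = (0 | 0 + b.0)\{c} | 0 | ··b··> p7
  p6 = (0 + 0) | (0\{c} | (0 | 0)) | deadlocked
  p7 = 0\{c} | 0 | deadlocked
Q's transition system — 8 states:
  q0 = c.(b.(0 + 0) | (0\{c} | (0 | 0))) + (0 | 0 + b.0)\{c} | a.(0 | 0 + c.0) | ··a··> q1, ··b··> q2, ··c··> q3
  q1 = (0 | 0 + b.0)\{c} | (0 | 0 + c.0) | ··b··> q4, ··c··> q5
  q2 = 0\{c} | a.(0 | 0 + c.0) | ··a··> q4
  q3 = b.(0 + 0) | (0\{c} | (0 | 0)) | ··b··> q6
  q4 = 0\{c} | (0 | 0 + c.0) | ··c··> q7
  q5 = (0 | 0 + b.0)\{c} | 0 | ··b··> q7
  q6 = (0 + 0) | (0\{c} | (0 | 0)) | deadlocked
  q7 = 0\{c} | 0 | deadlocked
Partition-refinement fixed point:
  B0 = {p0, q0}
  B1 = {p3, p5, q3, q5}
  B2 = {p6, p7, q6, q7}
  B3 = {p1, q1}
  B4 = {p4, q4}
  B5 = {p2, q2}
p0 ∈ B0, q0 ∈ B0 → same block
Bisimilar ⇒ trace-equivalent.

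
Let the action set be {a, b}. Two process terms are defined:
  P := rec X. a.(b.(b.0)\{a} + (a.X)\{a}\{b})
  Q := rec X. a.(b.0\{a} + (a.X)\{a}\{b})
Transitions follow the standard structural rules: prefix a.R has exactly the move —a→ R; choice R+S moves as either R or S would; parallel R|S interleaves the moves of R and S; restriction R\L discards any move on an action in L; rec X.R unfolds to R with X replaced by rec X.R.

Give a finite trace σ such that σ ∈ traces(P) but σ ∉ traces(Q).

abb

P's transition system — 4 states:
  m0 = rec X. a.(b.(b.0)\{a} + (a.X)\{a}\{b}) :: -a-> m1
  m1 = b.(b.0)\{a} + (a.(rec X. a.(b.(b.0)\{a} + (a.X)\{a}\{b})))\{a}\{b} :: -b-> m2
  m2 = (b.0)\{a} :: -b-> m3
  m3 = 0\{a} :: stopped
Q's transition system — 3 states:
  n0 = rec X. a.(b.0\{a} + (a.X)\{a}\{b}) :: -a-> n1
  n1 = b.0\{a} + (a.(rec X. a.(b.0\{a} + (a.X)\{a}\{b})))\{a}\{b} :: -b-> n2
  n2 = 0\{a} :: stopped
Executing abb from P (initial set {m0}):
  [1] a ⇒ {m1}
  [2] b ⇒ {m2}
  [3] b ⇒ {m3}
  — P admits the full trace.
Executing abb from Q (initial set {n0}):
  [1] a ⇒ {n1}
  [2] b ⇒ {n2}
  [3] b ⇒ no successor for Q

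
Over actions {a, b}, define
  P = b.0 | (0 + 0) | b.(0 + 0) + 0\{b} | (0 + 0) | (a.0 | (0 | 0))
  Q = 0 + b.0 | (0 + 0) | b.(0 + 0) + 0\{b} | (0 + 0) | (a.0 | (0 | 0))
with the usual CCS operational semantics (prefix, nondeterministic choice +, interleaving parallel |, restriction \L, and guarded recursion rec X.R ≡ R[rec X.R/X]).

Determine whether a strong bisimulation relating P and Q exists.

bisimilar

Reachable graph of P (5 states):
  p0 = b.0 | (0 + 0) | b.(0 + 0) + 0\{b} | (0 + 0) | (a.0 | (0 | 0)) | --a--▸ p1, --b--▸ p2, --b--▸ p3
  p1 = 0\{b} | (0 + 0) | (0 | (0 | 0)) | deadlocked
  p2 = 0 | (0 + 0) | b.(0 + 0) | --b--▸ p4
  p3 = b.0 | (0 + 0) | (0 + 0) | --b--▸ p4
  p4 = 0 | (0 + 0) | (0 + 0) | deadlocked
Reachable graph of Q (5 states):
  q0 = 0 + b.0 | (0 + 0) | b.(0 + 0) + 0\{b} | (0 + 0) | (a.0 | (0 | 0)) | --a--▸ q1, --b--▸ q2, --b--▸ q3
  q1 = 0\{b} | (0 + 0) | (0 | (0 | 0)) | deadlocked
  q2 = 0 | (0 + 0) | b.(0 + 0) | --b--▸ q4
  q3 = b.0 | (0 + 0) | (0 + 0) | --b--▸ q4
  q4 = 0 | (0 + 0) | (0 + 0) | deadlocked
Bisimilarity quotient blocks:
  B0 = {p0, q0}
  B1 = {p2, p3, q2, q3}
  B2 = {p1, p4, q1, q4}
p0 ∈ B0, q0 ∈ B0 → same block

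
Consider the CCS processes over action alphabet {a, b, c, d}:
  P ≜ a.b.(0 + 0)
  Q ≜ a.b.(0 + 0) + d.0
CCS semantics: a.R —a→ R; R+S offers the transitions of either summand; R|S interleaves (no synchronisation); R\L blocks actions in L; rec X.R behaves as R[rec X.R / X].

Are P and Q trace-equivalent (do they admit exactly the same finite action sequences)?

P's transition system — 3 states:
  p0 = a.b.(0 + 0) has moves ··a··> p1
  p1 = b.(0 + 0) has moves ··b··> p2
  p2 = 0 + 0 has moves deadlocked
Q's transition system — 4 states:
  q0 = a.b.(0 + 0) + d.0 has moves ··a··> q1, ··d··> q2
  q1 = b.(0 + 0) has moves ··b··> q3
  q2 = 0 has moves deadlocked
  q3 = 0 + 0 has moves deadlocked
Executing d from Q (initial set {q0}):
  [1] d ⇒ {q2}
  ✓ Q
Executing d from P (initial set {p0}):
  [1] d ⇒ no successor for P

NO — witness ⟨d⟩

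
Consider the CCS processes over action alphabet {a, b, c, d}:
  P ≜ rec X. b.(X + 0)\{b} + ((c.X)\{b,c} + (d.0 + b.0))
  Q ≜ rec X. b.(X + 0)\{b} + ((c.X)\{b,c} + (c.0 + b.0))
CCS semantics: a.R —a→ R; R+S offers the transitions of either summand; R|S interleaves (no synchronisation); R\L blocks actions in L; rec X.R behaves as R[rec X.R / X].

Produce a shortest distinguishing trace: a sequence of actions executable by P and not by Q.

d

P's transition system — 4 states:
  m0 = rec X. b.(X + 0)\{b} + ((c.X)\{b,c} + (d.0 + b.0)) :: --b--▸ m1, --b--▸ m2, --d--▸ m2
  m1 = ((rec X. b.(X + 0)\{b} + ((c.X)\{b,c} + (d.0 + b.0))) + 0)\{b} :: --d--▸ m3
  m2 = 0 :: (no moves)
  m3 = 0\{b} :: (no moves)
Q's transition system — 4 states:
  n0 = rec X. b.(X + 0)\{b} + ((c.X)\{b,c} + (c.0 + b.0)) :: --b--▸ n1, --b--▸ n2, --c--▸ n2
  n1 = ((rec X. b.(X + 0)\{b} + ((c.X)\{b,c} + (c.0 + b.0))) + 0)\{b} :: --c--▸ n3
  n2 = 0 :: (no moves)
  n3 = 0\{b} :: (no moves)
Executing d from P (initial set {m0}):
  [1] d ⇒ {m2}
  ✓ P
Executing d from Q (initial set {n0}):
  [1] d ⇒ ∅  — Q cannot continue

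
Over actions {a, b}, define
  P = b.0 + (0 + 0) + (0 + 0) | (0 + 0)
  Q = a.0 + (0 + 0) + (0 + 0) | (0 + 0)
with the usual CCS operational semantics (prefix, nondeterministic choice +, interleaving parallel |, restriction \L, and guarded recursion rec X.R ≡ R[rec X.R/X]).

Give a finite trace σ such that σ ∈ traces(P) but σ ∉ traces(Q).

b

Reachable graph of P (2 states):
  u0 = b.0 + (0 + 0) + (0 + 0) | (0 + 0) → --b--▸ u1
  u1 = 0 → ∅
Reachable graph of Q (2 states):
  v0 = a.0 + (0 + 0) + (0 + 0) | (0 + 0) → --a--▸ v1
  v1 = 0 → ∅
Executing b from P (initial set {u0}):
  [1] b ⇒ {u1}
  P completes σ.
Executing b from Q (initial set {v0}):
  [1] b ⇒ ∅  — Q cannot continue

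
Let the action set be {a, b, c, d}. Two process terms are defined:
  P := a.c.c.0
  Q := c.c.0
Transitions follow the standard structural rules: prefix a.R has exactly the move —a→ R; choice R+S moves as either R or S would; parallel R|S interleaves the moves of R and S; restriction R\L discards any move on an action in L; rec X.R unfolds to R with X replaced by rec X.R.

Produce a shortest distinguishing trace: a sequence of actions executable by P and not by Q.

Reachable graph of P (4 states):
  u0 = a.c.c.0 → —a→ u1
  u1 = c.c.0 → —c→ u2
  u2 = c.0 → —c→ u3
  u3 = 0 → deadlocked
Reachable graph of Q (3 states):
  v0 = c.c.0 → —c→ v1
  v1 = c.0 → —c→ v2
  v2 = 0 → deadlocked
Executing a from P (initial set {u0}):
  after a @ step 1: {u1}
  — P admits the full trace.
Executing a from Q (initial set {v0}):
  after a @ step 1: ∅ (Q stuck)

a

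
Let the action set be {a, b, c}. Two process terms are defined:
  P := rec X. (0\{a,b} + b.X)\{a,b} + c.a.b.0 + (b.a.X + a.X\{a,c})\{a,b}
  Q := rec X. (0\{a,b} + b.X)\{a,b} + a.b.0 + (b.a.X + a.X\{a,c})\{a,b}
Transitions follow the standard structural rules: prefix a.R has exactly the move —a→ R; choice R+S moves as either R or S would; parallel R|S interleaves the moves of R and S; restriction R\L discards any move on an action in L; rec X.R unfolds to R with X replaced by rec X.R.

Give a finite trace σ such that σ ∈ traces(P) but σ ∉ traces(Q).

c

P's transition system — 4 states:
  u0 = rec X. (0\{a,b} + b.X)\{a,b} + c.a.b.0 + (b.a.X + a.X\{a,c})\{a,b} ⊢ —c→ u1
  u1 = a.b.0 ⊢ —a→ u2
  u2 = b.0 ⊢ —b→ u3
  u3 = 0 ⊢ (no moves)
Q's transition system — 3 states:
  v0 = rec X. (0\{a,b} + b.X)\{a,b} + a.b.0 + (b.a.X + a.X\{a,c})\{a,b} ⊢ —a→ v1
  v1 = b.0 ⊢ —b→ v2
  v2 = 0 ⊢ (no moves)
Executing c from P (initial set {u0}):
  after c @ step 1: {u1}
  P completes σ.
Executing c from Q (initial set {v0}):
  after c @ step 1: ∅ (Q stuck)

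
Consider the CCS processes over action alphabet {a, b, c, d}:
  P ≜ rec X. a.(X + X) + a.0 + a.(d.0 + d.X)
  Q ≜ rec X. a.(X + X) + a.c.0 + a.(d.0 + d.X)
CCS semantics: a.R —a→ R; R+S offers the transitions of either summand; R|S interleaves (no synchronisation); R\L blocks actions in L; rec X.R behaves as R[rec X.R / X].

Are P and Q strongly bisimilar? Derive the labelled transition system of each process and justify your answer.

P's transition system — 4 states:
  u0 = rec X. a.(X + X) + a.0 + a.(d.0 + d.X) :: -a-> u1, -a-> u2, -a-> u3
  u1 = (rec X. a.(X + X) + a.0 + a.(d.0 + d.X)) + (rec X. a.(X + X) + a.0 + a.(d.0 + d.X)) :: -a-> u1, -a-> u2, -a-> u3
  u2 = 0 :: ∅
  u3 = d.0 + d.(rec X. a.(X + X) + a.0 + a.(d.0 + d.X)) :: -d-> u0, -d-> u2
Q's transition system — 5 states:
  v0 = rec X. a.(X + X) + a.c.0 + a.(d.0 + d.X) :: -a-> v1, -a-> v2, -a-> v3
  v1 = (rec X. a.(X + X) + a.c.0 + a.(d.0 + d.X)) + (rec X. a.(X + X) + a.c.0 + a.(d.0 + d.X)) :: -a-> v1, -a-> v2, -a-> v3
  v2 = c.0 :: -c-> v4
  v3 = d.0 + d.(rec X. a.(X + X) + a.c.0 + a.(d.0 + d.X)) :: -d-> v0, -d-> v4
  v4 = 0 :: ∅
Bisimilarity quotient blocks:
  B0 = {u0, u1}
  B1 = {u2, v4}
  B2 = {u3}
  B3 = {v0, v1}
  B4 = {v2}
  B5 = {v3}
u0 ∈ B0, v0 ∈ B3 → different blocks

P ≁ Q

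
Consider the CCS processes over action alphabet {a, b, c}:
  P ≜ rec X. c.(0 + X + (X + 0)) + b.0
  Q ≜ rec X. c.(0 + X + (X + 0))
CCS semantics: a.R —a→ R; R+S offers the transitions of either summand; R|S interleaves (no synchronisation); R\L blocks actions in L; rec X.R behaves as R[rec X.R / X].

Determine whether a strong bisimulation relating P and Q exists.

P ≁ Q

P's transition system — 3 states:
  u0 = rec X. c.(0 + X + (X + 0)) + b.0 → -b-> u1, -c-> u2
  u1 = 0 → ·
  u2 = 0 + (rec X. c.(0 + X + (X + 0)) + b.0) + ((rec X. c.(0 + X + (X + 0)) + b.0) + 0) → -b-> u1, -c-> u2
Q's transition system — 2 states:
  v0 = rec X. c.(0 + X + (X + 0)) → -c-> v1
  v1 = 0 + (rec X. c.(0 + X + (X + 0))) + ((rec X. c.(0 + X + (X + 0))) + 0) → -c-> v1
Partition-refinement fixed point:
  B0 = {u0, u2}
  B1 = {u1}
  B2 = {v0, v1}
u0 ∈ B0, v0 ∈ B2 → different blocks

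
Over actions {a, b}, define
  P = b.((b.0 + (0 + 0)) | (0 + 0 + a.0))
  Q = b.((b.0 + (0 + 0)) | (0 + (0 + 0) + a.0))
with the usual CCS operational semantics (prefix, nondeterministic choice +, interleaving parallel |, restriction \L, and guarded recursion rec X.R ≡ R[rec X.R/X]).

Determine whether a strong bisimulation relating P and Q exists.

LTS(P): 5 reachable states
  p0 = b.((b.0 + (0 + 0)) | (0 + 0 + a.0)) :: -b-> p1
  p1 = (b.0 + (0 + 0)) | (0 + 0 + a.0) :: -a-> p2, -b-> p3
  p2 = (b.0 + (0 + 0)) | 0 :: -b-> p4
  p3 = 0 | (0 + 0 + a.0) :: -a-> p4
  p4 = 0 | 0 :: ∅
LTS(Q): 5 reachable states
  q0 = b.((b.0 + (0 + 0)) | (0 + (0 + 0) + a.0)) :: -b-> q1
  q1 = (b.0 + (0 + 0)) | (0 + (0 + 0) + a.0) :: -a-> q2, -b-> q3
  q2 = (b.0 + (0 + 0)) | 0 :: -b-> q4
  q3 = 0 | (0 + (0 + 0) + a.0) :: -a-> q4
  q4 = 0 | 0 :: ∅
Bisimilarity quotient blocks:
  B0 = {p0, q0}
  B1 = {p1, q1}
  B2 = {p2, q2}
  B3 = {p4, q4}
  B4 = {p3, q3}
p0 ∈ B0, q0 ∈ B0 → same block

P ~ Q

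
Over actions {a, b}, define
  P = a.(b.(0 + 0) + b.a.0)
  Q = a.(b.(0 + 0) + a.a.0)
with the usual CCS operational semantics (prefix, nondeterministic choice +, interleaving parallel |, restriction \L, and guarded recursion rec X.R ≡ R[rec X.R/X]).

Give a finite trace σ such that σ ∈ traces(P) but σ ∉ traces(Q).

Reachable graph of P (5 states):
  u0 = a.(b.(0 + 0) + b.a.0) :: =a=> u1
  u1 = b.(0 + 0) + b.a.0 :: =b=> u2, =b=> u3
  u2 = 0 + 0 :: ·
  u3 = a.0 :: =a=> u4
  u4 = 0 :: ·
Reachable graph of Q (5 states):
  v0 = a.(b.(0 + 0) + a.a.0) :: =a=> v1
  v1 = b.(0 + 0) + a.a.0 :: =a=> v2, =b=> v3
  v2 = a.0 :: =a=> v4
  v3 = 0 + 0 :: ·
  v4 = 0 :: ·
Executing aba from P (initial set {u0}):
  after a @ step 1: {u1}
  after b @ step 2: {u2, u3}
  after a @ step 3: {u4}
  P completes σ.
Executing aba from Q (initial set {v0}):
  after a @ step 1: {v1}
  after b @ step 2: {v3}
  after a @ step 3: no successor for Q

aba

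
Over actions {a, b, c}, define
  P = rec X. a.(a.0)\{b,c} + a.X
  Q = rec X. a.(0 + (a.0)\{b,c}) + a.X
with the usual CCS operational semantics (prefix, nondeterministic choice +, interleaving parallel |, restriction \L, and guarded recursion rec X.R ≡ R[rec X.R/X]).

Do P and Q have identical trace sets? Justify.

P's transition system — 3 states:
  m0 = rec X. a.(a.0)\{b,c} + a.X :: -a-> m0, -a-> m1
  m1 = (a.0)\{b,c} :: -a-> m2
  m2 = 0\{b,c} :: (no moves)
Q's transition system — 3 states:
  n0 = rec X. a.(0 + (a.0)\{b,c}) + a.X :: -a-> n0, -a-> n1
  n1 = 0 + (a.0)\{b,c} :: -a-> n2
  n2 = 0\{b,c} :: (no moves)
Partition-refinement fixed point:
  B0 = {m0, n0}
  B1 = {m1, n1}
  B2 = {m2, n2}
m0 ∈ B0, n0 ∈ B0 → same block
Bisimilar ⇒ trace-equivalent.

traces(P) = traces(Q)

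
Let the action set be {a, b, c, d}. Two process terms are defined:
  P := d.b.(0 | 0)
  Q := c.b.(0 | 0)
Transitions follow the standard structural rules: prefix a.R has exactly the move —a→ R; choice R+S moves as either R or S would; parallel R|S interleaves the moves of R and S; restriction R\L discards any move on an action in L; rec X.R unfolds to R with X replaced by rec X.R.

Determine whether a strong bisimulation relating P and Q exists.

NO

Reachable graph of P (3 states):
  m0 = d.b.(0 | 0) → ··d··> m1
  m1 = b.(0 | 0) → ··b··> m2
  m2 = 0 | 0 → stopped
Reachable graph of Q (3 states):
  n0 = c.b.(0 | 0) → ··c··> n1
  n1 = b.(0 | 0) → ··b··> n2
  n2 = 0 | 0 → stopped
Partition-refinement fixed point:
  B0 = {m0}
  B1 = {m1, n1}
  B2 = {m2, n2}
  B3 = {n0}
m0 ∈ B0, n0 ∈ B3 → different blocks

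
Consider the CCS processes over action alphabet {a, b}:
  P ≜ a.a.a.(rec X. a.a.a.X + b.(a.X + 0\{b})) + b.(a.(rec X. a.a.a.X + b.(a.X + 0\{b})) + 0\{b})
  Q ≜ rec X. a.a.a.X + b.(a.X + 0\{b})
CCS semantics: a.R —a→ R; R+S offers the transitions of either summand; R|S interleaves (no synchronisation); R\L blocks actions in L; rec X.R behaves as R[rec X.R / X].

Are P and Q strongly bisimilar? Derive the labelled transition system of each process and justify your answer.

P ~ Q

P's transition system — 5 states:
  m0 = a.a.a.(rec X. a.a.a.X + b.(a.X + 0\{b})) + b.(a.(rec X. a.a.a.X + b.(a.X + 0\{b})) + 0\{b}) ⊢ ··a··> m1, ··b··> m2
  m1 = a.a.(rec X. a.a.a.X + b.(a.X + 0\{b})) ⊢ ··a··> m3
  m2 = a.(rec X. a.a.a.X + b.(a.X + 0\{b})) + 0\{b} ⊢ ··a··> m4
  m3 = a.(rec X. a.a.a.X + b.(a.X + 0\{b})) ⊢ ··a··> m4
  m4 = rec X. a.a.a.X + b.(a.X + 0\{b}) ⊢ ··a··> m1, ··b··> m2
Q's transition system — 4 states:
  n0 = rec X. a.a.a.X + b.(a.X + 0\{b}) ⊢ ··a··> n1, ··b··> n2
  n1 = a.a.(rec X. a.a.a.X + b.(a.X + 0\{b})) ⊢ ··a··> n3
  n2 = a.(rec X. a.a.a.X + b.(a.X + 0\{b})) + 0\{b} ⊢ ··a··> n0
  n3 = a.(rec X. a.a.a.X + b.(a.X + 0\{b})) ⊢ ··a··> n0
Bisimilarity quotient blocks:
  B0 = {m0, m4, n0}
  B1 = {m2, m3, n2, n3}
  B2 = {m1, n1}
m0 ∈ B0, n0 ∈ B0 → same block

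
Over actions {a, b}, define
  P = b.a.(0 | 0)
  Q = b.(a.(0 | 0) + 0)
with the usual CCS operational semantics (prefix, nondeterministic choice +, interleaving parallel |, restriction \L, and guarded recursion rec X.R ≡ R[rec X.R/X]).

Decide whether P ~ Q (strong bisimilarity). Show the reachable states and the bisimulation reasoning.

LTS(P): 3 reachable states
  s0 = b.a.(0 | 0) :: ··b··> s1
  s1 = a.(0 | 0) :: ··a··> s2
  s2 = 0 | 0 :: ·
LTS(Q): 3 reachable states
  t0 = b.(a.(0 | 0) + 0) :: ··b··> t1
  t1 = a.(0 | 0) + 0 :: ··a··> t2
  t2 = 0 | 0 :: ·
Bisimilarity quotient blocks:
  B0 = {s0, t0}
  B1 = {s1, t1}
  B2 = {s2, t2}
s0 ∈ B0, t0 ∈ B0 → same block

P ~ Q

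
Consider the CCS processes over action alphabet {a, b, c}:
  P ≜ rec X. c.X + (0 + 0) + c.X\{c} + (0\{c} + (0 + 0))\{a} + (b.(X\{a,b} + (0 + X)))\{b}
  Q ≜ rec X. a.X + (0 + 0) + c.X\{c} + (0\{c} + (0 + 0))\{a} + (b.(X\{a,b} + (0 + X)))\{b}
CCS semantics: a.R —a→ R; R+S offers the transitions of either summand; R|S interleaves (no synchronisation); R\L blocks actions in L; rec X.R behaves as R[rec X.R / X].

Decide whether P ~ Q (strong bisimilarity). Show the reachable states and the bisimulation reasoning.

not bisimilar

P's transition system — 2 states:
  m0 = rec X. c.X + (0 + 0) + c.X\{c} + (0\{c} + (0 + 0))\{a} + (b.(X\{a,b} + (0 + X)))\{b} ⊢ =c=> m0, =c=> m1
  m1 = (rec X. c.X + (0 + 0) + c.X\{c} + (0\{c} + (0 + 0))\{a} + (b.(X\{a,b} + (0 + X)))\{b})\{c} ⊢ ·
Q's transition system — 2 states:
  n0 = rec X. a.X + (0 + 0) + c.X\{c} + (0\{c} + (0 + 0))\{a} + (b.(X\{a,b} + (0 + X)))\{b} ⊢ =a=> n0, =c=> n1
  n1 = (rec X. a.X + (0 + 0) + c.X\{c} + (0\{c} + (0 + 0))\{a} + (b.(X\{a,b} + (0 + X)))\{b})\{c} ⊢ =a=> n1
Bisimilarity quotient blocks:
  B0 = {m0}
  B1 = {m1}
  B2 = {n0}
  B3 = {n1}
m0 ∈ B0, n0 ∈ B2 → different blocks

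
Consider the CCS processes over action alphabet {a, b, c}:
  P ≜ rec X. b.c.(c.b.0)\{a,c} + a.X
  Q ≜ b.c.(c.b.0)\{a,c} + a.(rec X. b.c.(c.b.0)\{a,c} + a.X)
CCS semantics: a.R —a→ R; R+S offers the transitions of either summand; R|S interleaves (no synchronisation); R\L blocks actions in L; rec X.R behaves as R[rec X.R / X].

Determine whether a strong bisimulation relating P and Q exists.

LTS(P): 3 reachable states
  s0 = rec X. b.c.(c.b.0)\{a,c} + a.X → ··a··> s0, ··b··> s1
  s1 = c.(c.b.0)\{a,c} → ··c··> s2
  s2 = (c.b.0)\{a,c} → (no moves)
LTS(Q): 4 reachable states
  t0 = b.c.(c.b.0)\{a,c} + a.(rec X. b.c.(c.b.0)\{a,c} + a.X) → ··a··> t1, ··b··> t2
  t1 = rec X. b.c.(c.b.0)\{a,c} + a.X → ··a··> t1, ··b··> t2
  t2 = c.(c.b.0)\{a,c} → ··c··> t3
  t3 = (c.b.0)\{a,c} → (no moves)
Bisimilarity quotient blocks:
  B0 = {s0, t0, t1}
  B1 = {s1, t2}
  B2 = {s2, t3}
s0 ∈ B0, t0 ∈ B0 → same block

P ~ Q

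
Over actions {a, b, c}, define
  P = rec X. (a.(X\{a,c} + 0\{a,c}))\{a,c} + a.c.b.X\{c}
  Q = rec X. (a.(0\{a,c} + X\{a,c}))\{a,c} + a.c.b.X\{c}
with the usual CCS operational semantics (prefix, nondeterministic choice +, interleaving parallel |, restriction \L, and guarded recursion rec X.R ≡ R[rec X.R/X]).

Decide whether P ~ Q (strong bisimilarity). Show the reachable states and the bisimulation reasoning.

P ~ Q

LTS(P): 5 reachable states
  m0 = rec X. (a.(X\{a,c} + 0\{a,c}))\{a,c} + a.c.b.X\{c} :: =a=> m1
  m1 = c.b.(rec X. (a.(X\{a,c} + 0\{a,c}))\{a,c} + a.c.b.X\{c})\{c} :: =c=> m2
  m2 = b.(rec X. (a.(X\{a,c} + 0\{a,c}))\{a,c} + a.c.b.X\{c})\{c} :: =b=> m3
  m3 = (rec X. (a.(X\{a,c} + 0\{a,c}))\{a,c} + a.c.b.X\{c})\{c} :: =a=> m4
  m4 = (c.b.(rec X. (a.(X\{a,c} + 0\{a,c}))\{a,c} + a.c.b.X\{c})\{c})\{c} :: ∅
LTS(Q): 5 reachable states
  n0 = rec X. (a.(0\{a,c} + X\{a,c}))\{a,c} + a.c.b.X\{c} :: =a=> n1
  n1 = c.b.(rec X. (a.(0\{a,c} + X\{a,c}))\{a,c} + a.c.b.X\{c})\{c} :: =c=> n2
  n2 = b.(rec X. (a.(0\{a,c} + X\{a,c}))\{a,c} + a.c.b.X\{c})\{c} :: =b=> n3
  n3 = (rec X. (a.(0\{a,c} + X\{a,c}))\{a,c} + a.c.b.X\{c})\{c} :: =a=> n4
  n4 = (c.b.(rec X. (a.(0\{a,c} + X\{a,c}))\{a,c} + a.c.b.X\{c})\{c})\{c} :: ∅
Bisimilarity quotient blocks:
  B0 = {m0, n0}
  B1 = {m1, n1}
  B2 = {m2, n2}
  B3 = {m3, n3}
  B4 = {m4, n4}
m0 ∈ B0, n0 ∈ B0 → same block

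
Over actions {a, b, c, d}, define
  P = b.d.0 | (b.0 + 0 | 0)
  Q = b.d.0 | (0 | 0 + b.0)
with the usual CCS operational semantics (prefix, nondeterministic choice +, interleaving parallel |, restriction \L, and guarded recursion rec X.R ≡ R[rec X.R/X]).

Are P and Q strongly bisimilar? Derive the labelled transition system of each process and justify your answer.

LTS(P): 6 reachable states
  s0 = b.d.0 | (b.0 + 0 | 0) ⊢ =b=> s1, =b=> s2
  s1 = b.d.0 | 0 ⊢ =b=> s3
  s2 = d.0 | (b.0 + 0 | 0) ⊢ =b=> s3, =d=> s4
  s3 = d.0 | 0 ⊢ =d=> s5
  s4 = 0 | (b.0 + 0 | 0) ⊢ =b=> s5
  s5 = 0 | 0 ⊢ deadlocked
LTS(Q): 6 reachable states
  t0 = b.d.0 | (0 | 0 + b.0) ⊢ =b=> t1, =b=> t2
  t1 = b.d.0 | 0 ⊢ =b=> t3
  t2 = d.0 | (0 | 0 + b.0) ⊢ =b=> t3, =d=> t4
  t3 = d.0 | 0 ⊢ =d=> t5
  t4 = 0 | (0 | 0 + b.0) ⊢ =b=> t5
  t5 = 0 | 0 ⊢ deadlocked
Coarsest stable partition (strong bisimilarity classes):
  B0 = {s0, t0}
  B1 = {s2, t2}
  B2 = {s4, t4}
  B3 = {s5, t5}
  B4 = {s3, t3}
  B5 = {s1, t1}
s0 ∈ B0, t0 ∈ B0 → same block

P ~ Q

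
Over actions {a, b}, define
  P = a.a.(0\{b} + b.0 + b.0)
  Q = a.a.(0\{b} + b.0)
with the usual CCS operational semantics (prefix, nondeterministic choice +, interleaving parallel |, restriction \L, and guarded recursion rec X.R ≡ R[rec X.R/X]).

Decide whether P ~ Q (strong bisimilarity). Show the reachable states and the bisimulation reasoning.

Reachable graph of P (4 states):
  u0 = a.a.(0\{b} + b.0 + b.0) :: -a-> u1
  u1 = a.(0\{b} + b.0 + b.0) :: -a-> u2
  u2 = 0\{b} + b.0 + b.0 :: -b-> u3
  u3 = 0 :: (no moves)
Reachable graph of Q (4 states):
  v0 = a.a.(0\{b} + b.0) :: -a-> v1
  v1 = a.(0\{b} + b.0) :: -a-> v2
  v2 = 0\{b} + b.0 :: -b-> v3
  v3 = 0 :: (no moves)
Coarsest stable partition (strong bisimilarity classes):
  B0 = {u0, v0}
  B1 = {u1, v1}
  B2 = {u2, v2}
  B3 = {u3, v3}
u0 ∈ B0, v0 ∈ B0 → same block

YES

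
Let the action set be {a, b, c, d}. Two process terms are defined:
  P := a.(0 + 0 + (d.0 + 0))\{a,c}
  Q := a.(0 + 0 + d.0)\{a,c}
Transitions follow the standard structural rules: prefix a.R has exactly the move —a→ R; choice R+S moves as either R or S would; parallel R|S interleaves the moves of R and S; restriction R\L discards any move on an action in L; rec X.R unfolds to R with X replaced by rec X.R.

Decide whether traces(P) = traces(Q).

P's transition system — 3 states:
  m0 = a.(0 + 0 + (d.0 + 0))\{a,c} | ··a··> m1
  m1 = (0 + 0 + (d.0 + 0))\{a,c} | ··d··> m2
  m2 = 0\{a,c} | deadlocked
Q's transition system — 3 states:
  n0 = a.(0 + 0 + d.0)\{a,c} | ··a··> n1
  n1 = (0 + 0 + d.0)\{a,c} | ··d··> n2
  n2 = 0\{a,c} | deadlocked
Bisimilarity quotient blocks:
  B0 = {m0, n0}
  B1 = {m1, n1}
  B2 = {m2, n2}
m0 ∈ B0, n0 ∈ B0 → same block
Bisimilar ⇒ trace-equivalent.

YES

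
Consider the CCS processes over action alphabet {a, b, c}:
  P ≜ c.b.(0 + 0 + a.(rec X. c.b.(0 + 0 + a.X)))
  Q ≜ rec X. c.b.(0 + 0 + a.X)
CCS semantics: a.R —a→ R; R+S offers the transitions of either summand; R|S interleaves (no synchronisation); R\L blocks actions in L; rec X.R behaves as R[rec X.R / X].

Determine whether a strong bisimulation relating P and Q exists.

Reachable graph of P (4 states):
  m0 = c.b.(0 + 0 + a.(rec X. c.b.(0 + 0 + a.X))) :: =c=> m1
  m1 = b.(0 + 0 + a.(rec X. c.b.(0 + 0 + a.X))) :: =b=> m2
  m2 = 0 + 0 + a.(rec X. c.b.(0 + 0 + a.X)) :: =a=> m3
  m3 = rec X. c.b.(0 + 0 + a.X) :: =c=> m1
Reachable graph of Q (3 states):
  n0 = rec X. c.b.(0 + 0 + a.X) :: =c=> n1
  n1 = b.(0 + 0 + a.(rec X. c.b.(0 + 0 + a.X))) :: =b=> n2
  n2 = 0 + 0 + a.(rec X. c.b.(0 + 0 + a.X)) :: =a=> n0
Coarsest stable partition (strong bisimilarity classes):
  B0 = {m0, m3, n0}
  B1 = {m1, n1}
  B2 = {m2, n2}
m0 ∈ B0, n0 ∈ B0 → same block

bisimilar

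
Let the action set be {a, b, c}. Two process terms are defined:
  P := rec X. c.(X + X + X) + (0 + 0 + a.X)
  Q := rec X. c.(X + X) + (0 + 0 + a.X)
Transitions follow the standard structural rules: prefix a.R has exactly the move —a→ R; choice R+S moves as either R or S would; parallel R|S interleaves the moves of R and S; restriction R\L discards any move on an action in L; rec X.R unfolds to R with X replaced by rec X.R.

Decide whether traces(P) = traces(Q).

Reachable graph of P (2 states):
  s0 = rec X. c.(X + X + X) + (0 + 0 + a.X) → --a--▸ s0, --c--▸ s1
  s1 = (rec X. c.(X + X + X) + (0 + 0 + a.X)) + (rec X. c.(X + X + X) + (0 + 0 + a.X)) + (rec X. c.(X + X + X) + (0 + 0 + a.X)) → --a--▸ s0, --c--▸ s1
Reachable graph of Q (2 states):
  t0 = rec X. c.(X + X) + (0 + 0 + a.X) → --a--▸ t0, --c--▸ t1
  t1 = (rec X. c.(X + X) + (0 + 0 + a.X)) + (rec X. c.(X + X) + (0 + 0 + a.X)) → --a--▸ t0, --c--▸ t1
Coarsest stable partition (strong bisimilarity classes):
  B0 = {s0, s1, t0, t1}
s0 ∈ B0, t0 ∈ B0 → same block
Bisimilar ⇒ trace-equivalent.

YES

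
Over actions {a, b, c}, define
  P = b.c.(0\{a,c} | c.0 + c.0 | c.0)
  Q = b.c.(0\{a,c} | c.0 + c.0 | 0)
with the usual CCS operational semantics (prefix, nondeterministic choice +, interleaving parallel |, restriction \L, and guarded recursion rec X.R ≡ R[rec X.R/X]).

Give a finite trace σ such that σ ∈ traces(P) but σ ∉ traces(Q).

bccc

LTS(P): 7 reachable states
  u0 = b.c.(0\{a,c} | c.0 + c.0 | c.0) ⊢ —b→ u1
  u1 = c.(0\{a,c} | c.0 + c.0 | c.0) ⊢ —c→ u2
  u2 = 0\{a,c} | c.0 + c.0 | c.0 ⊢ —c→ u3, —c→ u4, —c→ u5
  u3 = 0 | c.0 ⊢ —c→ u6
  u4 = 0\{a,c} | 0 ⊢ deadlocked
  u5 = c.0 | 0 ⊢ —c→ u6
  u6 = 0 | 0 ⊢ deadlocked
LTS(Q): 5 reachable states
  v0 = b.c.(0\{a,c} | c.0 + c.0 | 0) ⊢ —b→ v1
  v1 = c.(0\{a,c} | c.0 + c.0 | 0) ⊢ —c→ v2
  v2 = 0\{a,c} | c.0 + c.0 | 0 ⊢ —c→ v3, —c→ v4
  v3 = 0 | 0 ⊢ deadlocked
  v4 = 0\{a,c} | 0 ⊢ deadlocked
Run σ = ⟨bccc⟩ on P: start {u0}
  [1] b ⇒ {u1}
  [2] c ⇒ {u2}
  [3] c ⇒ {u3, u4, u5}
  [4] c ⇒ {u6}
  ✓ P
Run σ = ⟨bccc⟩ on Q: start {v0}
  [1] b ⇒ {v1}
  [2] c ⇒ {v2}
  [3] c ⇒ {v3, v4}
  [4] c ⇒ no successor for Q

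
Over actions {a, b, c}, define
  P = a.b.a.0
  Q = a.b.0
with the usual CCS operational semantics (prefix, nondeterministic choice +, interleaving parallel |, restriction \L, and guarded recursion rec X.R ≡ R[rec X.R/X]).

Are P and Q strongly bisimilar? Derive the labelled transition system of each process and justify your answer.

P ≁ Q

Reachable graph of P (4 states):
  u0 = a.b.a.0 ⊢ --a--▸ u1
  u1 = b.a.0 ⊢ --b--▸ u2
  u2 = a.0 ⊢ --a--▸ u3
  u3 = 0 ⊢ stopped
Reachable graph of Q (3 states):
  v0 = a.b.0 ⊢ --a--▸ v1
  v1 = b.0 ⊢ --b--▸ v2
  v2 = 0 ⊢ stopped
Bisimilarity quotient blocks:
  B0 = {u0}
  B1 = {u1}
  B2 = {u2}
  B3 = {u3, v2}
  B4 = {v0}
  B5 = {v1}
u0 ∈ B0, v0 ∈ B4 → different blocks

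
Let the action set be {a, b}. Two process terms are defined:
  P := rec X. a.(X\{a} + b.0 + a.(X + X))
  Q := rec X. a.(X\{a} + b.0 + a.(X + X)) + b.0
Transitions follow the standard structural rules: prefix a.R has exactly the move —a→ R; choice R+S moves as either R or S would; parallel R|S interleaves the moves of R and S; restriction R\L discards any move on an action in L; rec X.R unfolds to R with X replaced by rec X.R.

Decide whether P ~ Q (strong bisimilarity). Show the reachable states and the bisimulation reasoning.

Reachable graph of P (4 states):
  s0 = rec X. a.(X\{a} + b.0 + a.(X + X)) ⊢ ··a··> s1
  s1 = (rec X. a.(X\{a} + b.0 + a.(X + X)))\{a} + b.0 + a.((rec X. a.(X\{a} + b.0 + a.(X + X))) + (rec X. a.(X\{a} + b.0 + a.(X + X)))) ⊢ ··a··> s2, ··b··> s3
  s2 = (rec X. a.(X\{a} + b.0 + a.(X + X))) + (rec X. a.(X\{a} + b.0 + a.(X + X))) ⊢ ··a··> s1
  s3 = 0 ⊢ stopped
Reachable graph of Q (5 states):
  t0 = rec X. a.(X\{a} + b.0 + a.(X + X)) + b.0 ⊢ ··a··> t1, ··b··> t2
  t1 = (rec X. a.(X\{a} + b.0 + a.(X + X)) + b.0)\{a} + b.0 + a.((rec X. a.(X\{a} + b.0 + a.(X + X)) + b.0) + (rec X. a.(X\{a} + b.0 + a.(X + X)) + b.0)) ⊢ ··a··> t3, ··b··> t2, ··b··> t4
  t2 = 0 ⊢ stopped
  t3 = (rec X. a.(X\{a} + b.0 + a.(X + X)) + b.0) + (rec X. a.(X\{a} + b.0 + a.(X + X)) + b.0) ⊢ ··a··> t1, ··b··> t2
  t4 = 0\{a} ⊢ stopped
Partition-refinement fixed point:
  B0 = {s0, s2}
  B1 = {s1}
  B2 = {s3, t2, t4}
  B3 = {t0, t1, t3}
s0 ∈ B0, t0 ∈ B3 → different blocks

not bisimilar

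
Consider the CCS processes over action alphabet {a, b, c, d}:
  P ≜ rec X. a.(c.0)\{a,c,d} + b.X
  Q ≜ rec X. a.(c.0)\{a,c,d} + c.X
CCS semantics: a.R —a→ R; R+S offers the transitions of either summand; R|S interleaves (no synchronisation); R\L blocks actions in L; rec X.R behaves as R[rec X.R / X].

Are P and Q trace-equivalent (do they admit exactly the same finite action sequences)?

Reachable graph of P (2 states):
  u0 = rec X. a.(c.0)\{a,c,d} + b.X | --a--▸ u1, --b--▸ u0
  u1 = (c.0)\{a,c,d} | ∅
Reachable graph of Q (2 states):
  v0 = rec X. a.(c.0)\{a,c,d} + c.X | --a--▸ v1, --c--▸ v0
  v1 = (c.0)\{a,c,d} | ∅
Executing b from P (initial set {u0}):
  step 1 (b): {u0}
  ✓ P
Executing b from Q (initial set {v0}):
  step 1 (b): no successor for Q

NO — witness ⟨b⟩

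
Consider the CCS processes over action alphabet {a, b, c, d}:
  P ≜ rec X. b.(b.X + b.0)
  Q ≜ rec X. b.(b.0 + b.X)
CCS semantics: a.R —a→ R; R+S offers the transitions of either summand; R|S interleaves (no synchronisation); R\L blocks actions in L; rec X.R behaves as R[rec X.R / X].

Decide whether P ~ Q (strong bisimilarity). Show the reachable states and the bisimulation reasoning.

bisimilar

LTS(P): 3 reachable states
  m0 = rec X. b.(b.X + b.0) :: -b-> m1
  m1 = b.(rec X. b.(b.X + b.0)) + b.0 :: -b-> m0, -b-> m2
  m2 = 0 :: deadlocked
LTS(Q): 3 reachable states
  n0 = rec X. b.(b.0 + b.X) :: -b-> n1
  n1 = b.0 + b.(rec X. b.(b.0 + b.X)) :: -b-> n0, -b-> n2
  n2 = 0 :: deadlocked
Coarsest stable partition (strong bisimilarity classes):
  B0 = {m0, n0}
  B1 = {m1, n1}
  B2 = {m2, n2}
m0 ∈ B0, n0 ∈ B0 → same block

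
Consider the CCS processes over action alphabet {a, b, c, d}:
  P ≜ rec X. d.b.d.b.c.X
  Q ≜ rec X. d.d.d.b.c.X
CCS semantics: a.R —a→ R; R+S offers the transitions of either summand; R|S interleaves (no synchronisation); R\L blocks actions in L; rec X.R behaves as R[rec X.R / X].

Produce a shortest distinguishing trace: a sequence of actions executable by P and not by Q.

Reachable graph of P (5 states):
  u0 = rec X. d.b.d.b.c.X :: --d--▸ u1
  u1 = b.d.b.c.(rec X. d.b.d.b.c.X) :: --b--▸ u2
  u2 = d.b.c.(rec X. d.b.d.b.c.X) :: --d--▸ u3
  u3 = b.c.(rec X. d.b.d.b.c.X) :: --b--▸ u4
  u4 = c.(rec X. d.b.d.b.c.X) :: --c--▸ u0
Reachable graph of Q (5 states):
  v0 = rec X. d.d.d.b.c.X :: --d--▸ v1
  v1 = d.d.b.c.(rec X. d.d.d.b.c.X) :: --d--▸ v2
  v2 = d.b.c.(rec X. d.d.d.b.c.X) :: --d--▸ v3
  v3 = b.c.(rec X. d.d.d.b.c.X) :: --b--▸ v4
  v4 = c.(rec X. d.d.d.b.c.X) :: --c--▸ v0
Executing db from P (initial set {u0}):
  [1] d ⇒ {u1}
  [2] b ⇒ {u2}
  P completes σ.
Executing db from Q (initial set {v0}):
  [1] d ⇒ {v1}
  [2] b ⇒ ∅  — Q cannot continue

db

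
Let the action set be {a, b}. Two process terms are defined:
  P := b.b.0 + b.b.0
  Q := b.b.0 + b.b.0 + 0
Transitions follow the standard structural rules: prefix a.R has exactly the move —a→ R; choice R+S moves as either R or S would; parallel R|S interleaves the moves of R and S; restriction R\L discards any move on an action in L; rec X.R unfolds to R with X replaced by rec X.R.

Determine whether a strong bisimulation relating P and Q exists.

bisimilar

Reachable graph of P (3 states):
  p0 = b.b.0 + b.b.0 ⊢ --b--▸ p1
  p1 = b.0 ⊢ --b--▸ p2
  p2 = 0 ⊢ ·
Reachable graph of Q (3 states):
  q0 = b.b.0 + b.b.0 + 0 ⊢ --b--▸ q1
  q1 = b.0 ⊢ --b--▸ q2
  q2 = 0 ⊢ ·
Coarsest stable partition (strong bisimilarity classes):
  B0 = {p0, q0}
  B1 = {p1, q1}
  B2 = {p2, q2}
p0 ∈ B0, q0 ∈ B0 → same block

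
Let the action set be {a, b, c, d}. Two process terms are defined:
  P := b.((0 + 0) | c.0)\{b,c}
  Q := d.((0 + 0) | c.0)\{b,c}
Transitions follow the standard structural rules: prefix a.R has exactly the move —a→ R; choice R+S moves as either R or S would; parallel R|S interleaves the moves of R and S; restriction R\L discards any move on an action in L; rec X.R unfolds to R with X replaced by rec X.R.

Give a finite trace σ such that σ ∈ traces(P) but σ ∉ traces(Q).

b

Reachable graph of P (2 states):
  u0 = b.((0 + 0) | c.0)\{b,c} → ··b··> u1
  u1 = ((0 + 0) | c.0)\{b,c} → ∅
Reachable graph of Q (2 states):
  v0 = d.((0 + 0) | c.0)\{b,c} → ··d··> v1
  v1 = ((0 + 0) | c.0)\{b,c} → ∅
Run σ = ⟨b⟩ on P: start {u0}
  [1] b ⇒ {u1}
  ✓ P
Run σ = ⟨b⟩ on Q: start {v0}
  [1] b ⇒ ∅ (Q stuck)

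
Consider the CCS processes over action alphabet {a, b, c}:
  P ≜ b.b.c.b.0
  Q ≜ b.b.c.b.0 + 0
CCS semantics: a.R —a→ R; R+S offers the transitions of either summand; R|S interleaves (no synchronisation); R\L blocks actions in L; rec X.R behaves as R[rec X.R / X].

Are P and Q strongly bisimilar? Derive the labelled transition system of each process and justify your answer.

P's transition system — 5 states:
  m0 = b.b.c.b.0 ⊢ =b=> m1
  m1 = b.c.b.0 ⊢ =b=> m2
  m2 = c.b.0 ⊢ =c=> m3
  m3 = b.0 ⊢ =b=> m4
  m4 = 0 ⊢ (no moves)
Q's transition system — 5 states:
  n0 = b.b.c.b.0 + 0 ⊢ =b=> n1
  n1 = b.c.b.0 ⊢ =b=> n2
  n2 = c.b.0 ⊢ =c=> n3
  n3 = b.0 ⊢ =b=> n4
  n4 = 0 ⊢ (no moves)
Bisimilarity quotient blocks:
  B0 = {m0, n0}
  B1 = {m1, n1}
  B2 = {m2, n2}
  B3 = {m3, n3}
  B4 = {m4, n4}
m0 ∈ B0, n0 ∈ B0 → same block

bisimilar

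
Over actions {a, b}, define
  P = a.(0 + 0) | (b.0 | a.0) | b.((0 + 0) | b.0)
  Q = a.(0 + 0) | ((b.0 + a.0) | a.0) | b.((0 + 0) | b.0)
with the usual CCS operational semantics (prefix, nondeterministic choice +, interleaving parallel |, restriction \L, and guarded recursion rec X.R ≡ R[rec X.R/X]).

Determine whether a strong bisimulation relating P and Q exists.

P's transition system — 24 states:
  s0 = a.(0 + 0) | (b.0 | a.0) | b.((0 + 0) | b.0) :: -a-> s1, -a-> s2, -b-> s3, -b-> s4
  s1 = (0 + 0) | (b.0 | a.0) | b.((0 + 0) | b.0) :: -a-> s5, -b-> s6, -b-> s7
  s2 = a.(0 + 0) | (b.0 | 0) | b.((0 + 0) | b.0) :: -a-> s5, -b-> s8, -b-> s9
  s3 = a.(0 + 0) | (0 | a.0) | b.((0 + 0) | b.0) :: -a-> s6, -a-> s8, -b-> s10
  s4 = a.(0 + 0) | (b.0 | a.0) | ((0 + 0) | b.0) :: -a-> s7, -a-> s9, -b-> s10, -b-> s11
  s5 = (0 + 0) | (b.0 | 0) | b.((0 + 0) | b.0) :: -b-> s12, -b-> s13
  s6 = (0 + 0) | (0 | a.0) | b.((0 + 0) | b.0) :: -a-> s12, -b-> s14
  s7 = (0 + 0) | (b.0 | a.0) | ((0 + 0) | b.0) :: -a-> s13, -b-> s14, -b-> s15
  s8 = a.(0 + 0) | (0 | 0) | b.((0 + 0) | b.0) :: -a-> s12, -b-> s16
  s9 = a.(0 + 0) | (b.0 | 0) | ((0 + 0) | b.0) :: -a-> s13, -b-> s16, -b-> s17
  s10 = a.(0 + 0) | (0 | a.0) | ((0 + 0) | b.0) :: -a-> s14, -a-> s16, -b-> s18
  s11 = a.(0 + 0) | (b.0 | a.0) | ((0 + 0) | 0) :: -a-> s15, -a-> s17, -b-> s18
  s12 = (0 + 0) | (0 | 0) | b.((0 + 0) | b.0) :: -b-> s19
  s13 = (0 + 0) | (b.0 | 0) | ((0 + 0) | b.0) :: -b-> s19, -b-> s20
  s14 = (0 + 0) | (0 | a.0) | ((0 + 0) | b.0) :: -a-> s19, -b-> s21
  s15 = (0 + 0) | (b.0 | a.0) | ((0 + 0) | 0) :: -a-> s20, -b-> s21
  s16 = a.(0 + 0) | (0 | 0) | ((0 + 0) | b.0) :: -a-> s19, -b-> s22
  s17 = a.(0 + 0) | (b.0 | 0) | ((0 + 0) | 0) :: -a-> s20, -b-> s22
  s18 = a.(0 + 0) | (0 | a.0) | ((0 + 0) | 0) :: -a-> s21, -a-> s22
  s19 = (0 + 0) | (0 | 0) | ((0 + 0) | b.0) :: -b-> s23
  s20 = (0 + 0) | (b.0 | 0) | ((0 + 0) | 0) :: -b-> s23
  s21 = (0 + 0) | (0 | a.0) | ((0 + 0) | 0) :: -a-> s23
  s22 = a.(0 + 0) | (0 | 0) | ((0 + 0) | 0) :: -a-> s23
  s23 = (0 + 0) | (0 | 0) | ((0 + 0) | 0) :: stopped
Q's transition system — 24 states:
  t0 = a.(0 + 0) | ((b.0 + a.0) | a.0) | b.((0 + 0) | b.0) :: -a-> t1, -a-> t2, -a-> t3, -b-> t3, -b-> t4
  t1 = (0 + 0) | ((b.0 + a.0) | a.0) | b.((0 + 0) | b.0) :: -a-> t5, -a-> t6, -b-> t6, -b-> t7
  t2 = a.(0 + 0) | ((b.0 + a.0) | 0) | b.((0 + 0) | b.0) :: -a-> t5, -a-> t8, -b-> t8, -b-> t9
  t3 = a.(0 + 0) | (0 | a.0) | b.((0 + 0) | b.0) :: -a-> t6, -a-> t8, -b-> t10
  t4 = a.(0 + 0) | ((b.0 + a.0) | a.0) | ((0 + 0) | b.0) :: -a-> t10, -a-> t7, -a-> t9, -b-> t10, -b-> t11
  t5 = (0 + 0) | ((b.0 + a.0) | 0) | b.((0 + 0) | b.0) :: -a-> t12, -b-> t12, -b-> t13
  t6 = (0 + 0) | (0 | a.0) | b.((0 + 0) | b.0) :: -a-> t12, -b-> t14
  t7 = (0 + 0) | ((b.0 + a.0) | a.0) | ((0 + 0) | b.0) :: -a-> t13, -a-> t14, -b-> t14, -b-> t15
  t8 = a.(0 + 0) | (0 | 0) | b.((0 + 0) | b.0) :: -a-> t12, -b-> t16
  t9 = a.(0 + 0) | ((b.0 + a.0) | 0) | ((0 + 0) | b.0) :: -a-> t13, -a-> t16, -b-> t16, -b-> t17
  t10 = a.(0 + 0) | (0 | a.0) | ((0 + 0) | b.0) :: -a-> t14, -a-> t16, -b-> t18
  t11 = a.(0 + 0) | ((b.0 + a.0) | a.0) | ((0 + 0) | 0) :: -a-> t15, -a-> t17, -a-> t18, -b-> t18
  t12 = (0 + 0) | (0 | 0) | b.((0 + 0) | b.0) :: -b-> t19
  t13 = (0 + 0) | ((b.0 + a.0) | 0) | ((0 + 0) | b.0) :: -a-> t19, -b-> t19, -b-> t20
  t14 = (0 + 0) | (0 | a.0) | ((0 + 0) | b.0) :: -a-> t19, -b-> t21
  t15 = (0 + 0) | ((b.0 + a.0) | a.0) | ((0 + 0) | 0) :: -a-> t20, -a-> t21, -b-> t21
  t16 = a.(0 + 0) | (0 | 0) | ((0 + 0) | b.0) :: -a-> t19, -b-> t22
  t17 = a.(0 + 0) | ((b.0 + a.0) | 0) | ((0 + 0) | 0) :: -a-> t20, -a-> t22, -b-> t22
  t18 = a.(0 + 0) | (0 | a.0) | ((0 + 0) | 0) :: -a-> t21, -a-> t22
  t19 = (0 + 0) | (0 | 0) | ((0 + 0) | b.0) :: -b-> t23
  t20 = (0 + 0) | ((b.0 + a.0) | 0) | ((0 + 0) | 0) :: -a-> t23, -b-> t23
  t21 = (0 + 0) | (0 | a.0) | ((0 + 0) | 0) :: -a-> t23
  t22 = a.(0 + 0) | (0 | 0) | ((0 + 0) | 0) :: -a-> t23
  t23 = (0 + 0) | (0 | 0) | ((0 + 0) | 0) :: stopped
Bisimilarity quotient blocks:
  B0 = {s0}
  B1 = {s3, s4, t3}
  B2 = {s10, s11, t10}
  B3 = {s18, t18}
  B4 = {s21, s22, t21, t22}
  B5 = {s23, t23}
  B6 = {s14, s15, s16, s17, t14, t16}
  B7 = {s19, s20, t19}
  B8 = {s6, s7, s8, s9, t6, t8}
  B9 = {s12, s13, t12}
  B10 = {s1, s2}
  B11 = {s5}
  B12 = {t0}
  B13 = {t4}
  B14 = {t7, t9}
  B15 = {t15, t17}
  B16 = {t20}
  B17 = {t13}
  B18 = {t11}
  B19 = {t1, t2}
  B20 = {t5}
s0 ∈ B0, t0 ∈ B12 → different blocks

P ≁ Q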